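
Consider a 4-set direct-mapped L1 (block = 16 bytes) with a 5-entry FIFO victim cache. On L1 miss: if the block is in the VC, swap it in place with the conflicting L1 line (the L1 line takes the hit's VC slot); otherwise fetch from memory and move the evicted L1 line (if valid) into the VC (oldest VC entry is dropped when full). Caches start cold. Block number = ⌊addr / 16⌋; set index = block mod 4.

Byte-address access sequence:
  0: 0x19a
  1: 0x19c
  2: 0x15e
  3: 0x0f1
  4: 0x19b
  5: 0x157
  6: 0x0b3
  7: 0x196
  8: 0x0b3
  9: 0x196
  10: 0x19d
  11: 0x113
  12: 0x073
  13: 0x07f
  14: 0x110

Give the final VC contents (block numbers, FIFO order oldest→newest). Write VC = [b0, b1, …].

#0 0x19a→b25/s1 MISS; vc=[]
#1 0x19c→b25/s1 L1-HIT; vc=[]
#2 0x15e→b21/s1 MISS; vc=[25]
#3 0xf1→b15/s3 MISS; vc=[25]
#4 0x19b→b25/s1 VC-HIT; vc=[21]
#5 0x157→b21/s1 VC-HIT; vc=[25]
#6 0xb3→b11/s3 MISS; vc=[25,15]
#7 0x196→b25/s1 VC-HIT; vc=[21,15]
#8 0xb3→b11/s3 L1-HIT; vc=[21,15]
#9 0x196→b25/s1 L1-HIT; vc=[21,15]
#10 0x19d→b25/s1 L1-HIT; vc=[21,15]
#11 0x113→b17/s1 MISS; vc=[21,15,25]
#12 0x73→b7/s3 MISS; vc=[21,15,25,11]
#13 0x7f→b7/s3 L1-HIT; vc=[21,15,25,11]
#14 0x110→b17/s1 L1-HIT; vc=[21,15,25,11]

VC = [21, 15, 25, 11]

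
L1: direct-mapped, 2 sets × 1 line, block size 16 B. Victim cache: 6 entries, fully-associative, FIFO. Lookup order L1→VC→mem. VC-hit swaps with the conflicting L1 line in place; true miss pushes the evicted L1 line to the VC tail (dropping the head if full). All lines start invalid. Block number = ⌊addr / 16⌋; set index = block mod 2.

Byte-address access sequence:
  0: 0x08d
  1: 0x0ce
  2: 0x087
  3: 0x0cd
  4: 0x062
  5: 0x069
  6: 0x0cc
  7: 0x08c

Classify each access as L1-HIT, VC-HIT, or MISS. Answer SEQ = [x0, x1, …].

SEQ = [MISS, MISS, VC-HIT, VC-HIT, MISS, L1-HIT, VC-HIT, VC-HIT]

#0 0x8d→b8/s0 MISS; vc=[]
#1 0xce→b12/s0 MISS; vc=[8]
#2 0x87→b8/s0 VC-HIT; vc=[12]
#3 0xcd→b12/s0 VC-HIT; vc=[8]
#4 0x62→b6/s0 MISS; vc=[8,12]
#5 0x69→b6/s0 L1-HIT; vc=[8,12]
#6 0xcc→b12/s0 VC-HIT; vc=[8,6]
#7 0x8c→b8/s0 VC-HIT; vc=[12,6]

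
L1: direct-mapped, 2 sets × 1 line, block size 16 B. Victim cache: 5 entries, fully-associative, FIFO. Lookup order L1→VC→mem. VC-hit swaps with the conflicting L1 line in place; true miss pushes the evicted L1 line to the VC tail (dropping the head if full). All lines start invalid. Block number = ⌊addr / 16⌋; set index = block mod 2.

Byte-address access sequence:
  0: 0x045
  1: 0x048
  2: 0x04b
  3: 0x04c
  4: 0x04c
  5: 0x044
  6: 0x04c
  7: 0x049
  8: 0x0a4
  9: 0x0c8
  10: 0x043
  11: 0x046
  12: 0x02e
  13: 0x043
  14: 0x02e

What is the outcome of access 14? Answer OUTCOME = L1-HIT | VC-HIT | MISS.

OUTCOME = VC-HIT

0: 0x45 (blk 4, set 0) → MISS  vc=[]
1: 0x48 (blk 4, set 0) → L1-HIT  vc=[]
2: 0x4b (blk 4, set 0) → L1-HIT  vc=[]
3: 0x4c (blk 4, set 0) → L1-HIT  vc=[]
4: 0x4c (blk 4, set 0) → L1-HIT  vc=[]
5: 0x44 (blk 4, set 0) → L1-HIT  vc=[]
6: 0x4c (blk 4, set 0) → L1-HIT  vc=[]
7: 0x49 (blk 4, set 0) → L1-HIT  vc=[]
8: 0xa4 (blk 10, set 0) → MISS  vc=[4]
9: 0xc8 (blk 12, set 0) → MISS  vc=[4, 10]
10: 0x43 (blk 4, set 0) → VC-HIT  vc=[12, 10]
11: 0x46 (blk 4, set 0) → L1-HIT  vc=[12, 10]
12: 0x2e (blk 2, set 0) → MISS  vc=[12, 10, 4]
13: 0x43 (blk 4, set 0) → VC-HIT  vc=[12, 10, 2]
14: 0x2e (blk 2, set 0) → VC-HIT  vc=[12, 10, 4]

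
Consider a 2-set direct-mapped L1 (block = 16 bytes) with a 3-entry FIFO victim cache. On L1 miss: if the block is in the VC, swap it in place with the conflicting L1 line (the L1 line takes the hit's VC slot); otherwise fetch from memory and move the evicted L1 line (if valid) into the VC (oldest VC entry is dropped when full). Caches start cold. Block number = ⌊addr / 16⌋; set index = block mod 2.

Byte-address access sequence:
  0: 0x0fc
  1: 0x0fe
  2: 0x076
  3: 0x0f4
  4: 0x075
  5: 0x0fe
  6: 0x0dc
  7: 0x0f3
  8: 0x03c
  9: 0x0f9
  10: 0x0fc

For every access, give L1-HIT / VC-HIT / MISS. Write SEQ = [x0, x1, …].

SEQ = [MISS, L1-HIT, MISS, VC-HIT, VC-HIT, VC-HIT, MISS, VC-HIT, MISS, VC-HIT, L1-HIT]

0: 0xfc (blk 15, set 1) → MISS  vc=[]
1: 0xfe (blk 15, set 1) → L1-HIT  vc=[]
2: 0x76 (blk 7, set 1) → MISS  vc=[15]
3: 0xf4 (blk 15, set 1) → VC-HIT  vc=[7]
4: 0x75 (blk 7, set 1) → VC-HIT  vc=[15]
5: 0xfe (blk 15, set 1) → VC-HIT  vc=[7]
6: 0xdc (blk 13, set 1) → MISS  vc=[7, 15]
7: 0xf3 (blk 15, set 1) → VC-HIT  vc=[7, 13]
8: 0x3c (blk 3, set 1) → MISS  vc=[7, 13, 15]
9: 0xf9 (blk 15, set 1) → VC-HIT  vc=[7, 13, 3]
10: 0xfc (blk 15, set 1) → L1-HIT  vc=[7, 13, 3]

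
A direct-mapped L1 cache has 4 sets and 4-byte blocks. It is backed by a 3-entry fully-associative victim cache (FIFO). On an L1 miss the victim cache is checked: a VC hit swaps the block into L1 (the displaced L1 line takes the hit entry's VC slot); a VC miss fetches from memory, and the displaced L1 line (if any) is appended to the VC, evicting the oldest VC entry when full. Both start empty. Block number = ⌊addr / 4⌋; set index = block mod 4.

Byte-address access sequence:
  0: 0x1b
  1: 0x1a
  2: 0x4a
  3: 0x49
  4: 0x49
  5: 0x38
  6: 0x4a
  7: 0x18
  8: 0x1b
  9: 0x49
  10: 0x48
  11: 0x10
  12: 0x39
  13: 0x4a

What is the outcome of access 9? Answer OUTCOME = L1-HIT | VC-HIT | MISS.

0: 0x1b (blk 6, set 2) → MISS  vc=[]
1: 0x1a (blk 6, set 2) → L1-HIT  vc=[]
2: 0x4a (blk 18, set 2) → MISS  vc=[6]
3: 0x49 (blk 18, set 2) → L1-HIT  vc=[6]
4: 0x49 (blk 18, set 2) → L1-HIT  vc=[6]
5: 0x38 (blk 14, set 2) → MISS  vc=[6, 18]
6: 0x4a (blk 18, set 2) → VC-HIT  vc=[6, 14]
7: 0x18 (blk 6, set 2) → VC-HIT  vc=[18, 14]
8: 0x1b (blk 6, set 2) → L1-HIT  vc=[18, 14]
9: 0x49 (blk 18, set 2) → VC-HIT  vc=[6, 14]
10: 0x48 (blk 18, set 2) → L1-HIT  vc=[6, 14]
11: 0x10 (blk 4, set 0) → MISS  vc=[6, 14]
12: 0x39 (blk 14, set 2) → VC-HIT  vc=[6, 18]
13: 0x4a (blk 18, set 2) → VC-HIT  vc=[6, 14]

OUTCOME = VC-HIT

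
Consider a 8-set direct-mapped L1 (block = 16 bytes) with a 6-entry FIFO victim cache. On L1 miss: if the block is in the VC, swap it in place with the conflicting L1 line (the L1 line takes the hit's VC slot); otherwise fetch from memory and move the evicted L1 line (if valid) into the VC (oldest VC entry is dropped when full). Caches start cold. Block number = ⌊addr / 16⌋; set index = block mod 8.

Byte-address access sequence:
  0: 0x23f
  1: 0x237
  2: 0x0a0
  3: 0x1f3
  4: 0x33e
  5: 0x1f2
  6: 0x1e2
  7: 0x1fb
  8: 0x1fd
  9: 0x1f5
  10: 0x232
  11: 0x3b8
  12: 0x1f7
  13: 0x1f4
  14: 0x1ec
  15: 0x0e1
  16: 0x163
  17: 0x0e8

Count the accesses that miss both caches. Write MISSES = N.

  [0] addr=0x23f blk=35 s=3: MISS | VC []
  [1] addr=0x237 blk=35 s=3: L1-HIT | VC []
  [2] addr=0xa0 blk=10 s=2: MISS | VC []
  [3] addr=0x1f3 blk=31 s=7: MISS | VC []
  [4] addr=0x33e blk=51 s=3: MISS | VC [35]
  [5] addr=0x1f2 blk=31 s=7: L1-HIT | VC [35]
  [6] addr=0x1e2 blk=30 s=6: MISS | VC [35]
  [7] addr=0x1fb blk=31 s=7: L1-HIT | VC [35]
  [8] addr=0x1fd blk=31 s=7: L1-HIT | VC [35]
  [9] addr=0x1f5 blk=31 s=7: L1-HIT | VC [35]
  [10] addr=0x232 blk=35 s=3: VC-HIT | VC [51]
  [11] addr=0x3b8 blk=59 s=3: MISS | VC [51, 35]
  [12] addr=0x1f7 blk=31 s=7: L1-HIT | VC [51, 35]
  [13] addr=0x1f4 blk=31 s=7: L1-HIT | VC [51, 35]
  [14] addr=0x1ec blk=30 s=6: L1-HIT | VC [51, 35]
  [15] addr=0xe1 blk=14 s=6: MISS | VC [51, 35, 30]
  [16] addr=0x163 blk=22 s=6: MISS | VC [51, 35, 30, 14]
  [17] addr=0xe8 blk=14 s=6: VC-HIT | VC [51, 35, 30, 22]

MISSES = 8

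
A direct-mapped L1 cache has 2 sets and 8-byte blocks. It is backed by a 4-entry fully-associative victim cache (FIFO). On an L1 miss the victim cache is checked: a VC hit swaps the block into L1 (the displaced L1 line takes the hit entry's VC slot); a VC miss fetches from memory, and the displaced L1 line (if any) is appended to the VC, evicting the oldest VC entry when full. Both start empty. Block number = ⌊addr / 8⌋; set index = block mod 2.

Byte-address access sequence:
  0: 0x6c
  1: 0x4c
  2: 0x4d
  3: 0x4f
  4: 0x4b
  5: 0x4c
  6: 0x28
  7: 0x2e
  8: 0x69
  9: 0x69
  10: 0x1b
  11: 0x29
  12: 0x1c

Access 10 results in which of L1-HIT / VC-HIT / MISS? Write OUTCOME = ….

OUTCOME = MISS

0: 0x6c (blk 13, set 1) → MISS  vc=[]
1: 0x4c (blk 9, set 1) → MISS  vc=[13]
2: 0x4d (blk 9, set 1) → L1-HIT  vc=[13]
3: 0x4f (blk 9, set 1) → L1-HIT  vc=[13]
4: 0x4b (blk 9, set 1) → L1-HIT  vc=[13]
5: 0x4c (blk 9, set 1) → L1-HIT  vc=[13]
6: 0x28 (blk 5, set 1) → MISS  vc=[13, 9]
7: 0x2e (blk 5, set 1) → L1-HIT  vc=[13, 9]
8: 0x69 (blk 13, set 1) → VC-HIT  vc=[5, 9]
9: 0x69 (blk 13, set 1) → L1-HIT  vc=[5, 9]
10: 0x1b (blk 3, set 1) → MISS  vc=[5, 9, 13]
11: 0x29 (blk 5, set 1) → VC-HIT  vc=[3, 9, 13]
12: 0x1c (blk 3, set 1) → VC-HIT  vc=[5, 9, 13]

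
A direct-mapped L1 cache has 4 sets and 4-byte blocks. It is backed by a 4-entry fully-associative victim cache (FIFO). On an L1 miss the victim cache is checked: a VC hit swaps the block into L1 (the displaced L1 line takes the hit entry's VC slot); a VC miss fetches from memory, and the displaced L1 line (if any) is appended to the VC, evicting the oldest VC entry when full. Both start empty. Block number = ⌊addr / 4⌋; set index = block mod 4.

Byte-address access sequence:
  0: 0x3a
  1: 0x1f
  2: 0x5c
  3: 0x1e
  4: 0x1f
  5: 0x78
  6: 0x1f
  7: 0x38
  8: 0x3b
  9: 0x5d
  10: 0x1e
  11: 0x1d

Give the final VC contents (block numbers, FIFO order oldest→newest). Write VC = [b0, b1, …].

#0 0x3a→b14/s2 MISS; vc=[]
#1 0x1f→b7/s3 MISS; vc=[]
#2 0x5c→b23/s3 MISS; vc=[7]
#3 0x1e→b7/s3 VC-HIT; vc=[23]
#4 0x1f→b7/s3 L1-HIT; vc=[23]
#5 0x78→b30/s2 MISS; vc=[23,14]
#6 0x1f→b7/s3 L1-HIT; vc=[23,14]
#7 0x38→b14/s2 VC-HIT; vc=[23,30]
#8 0x3b→b14/s2 L1-HIT; vc=[23,30]
#9 0x5d→b23/s3 VC-HIT; vc=[7,30]
#10 0x1e→b7/s3 VC-HIT; vc=[23,30]
#11 0x1d→b7/s3 L1-HIT; vc=[23,30]

VC = [23, 30]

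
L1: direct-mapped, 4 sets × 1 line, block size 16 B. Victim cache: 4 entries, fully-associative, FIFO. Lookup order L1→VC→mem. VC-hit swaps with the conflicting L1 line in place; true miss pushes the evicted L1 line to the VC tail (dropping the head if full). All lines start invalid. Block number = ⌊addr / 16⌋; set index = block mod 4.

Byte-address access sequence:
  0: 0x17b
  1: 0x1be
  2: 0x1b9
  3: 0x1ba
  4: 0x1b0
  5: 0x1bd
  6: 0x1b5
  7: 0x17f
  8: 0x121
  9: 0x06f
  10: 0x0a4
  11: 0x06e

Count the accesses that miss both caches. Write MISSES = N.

0: 0x17b (blk 23, set 3) → MISS  vc=[]
1: 0x1be (blk 27, set 3) → MISS  vc=[23]
2: 0x1b9 (blk 27, set 3) → L1-HIT  vc=[23]
3: 0x1ba (blk 27, set 3) → L1-HIT  vc=[23]
4: 0x1b0 (blk 27, set 3) → L1-HIT  vc=[23]
5: 0x1bd (blk 27, set 3) → L1-HIT  vc=[23]
6: 0x1b5 (blk 27, set 3) → L1-HIT  vc=[23]
7: 0x17f (blk 23, set 3) → VC-HIT  vc=[27]
8: 0x121 (blk 18, set 2) → MISS  vc=[27]
9: 0x6f (blk 6, set 2) → MISS  vc=[27, 18]
10: 0xa4 (blk 10, set 2) → MISS  vc=[27, 18, 6]
11: 0x6e (blk 6, set 2) → VC-HIT  vc=[27, 18, 10]

MISSES = 5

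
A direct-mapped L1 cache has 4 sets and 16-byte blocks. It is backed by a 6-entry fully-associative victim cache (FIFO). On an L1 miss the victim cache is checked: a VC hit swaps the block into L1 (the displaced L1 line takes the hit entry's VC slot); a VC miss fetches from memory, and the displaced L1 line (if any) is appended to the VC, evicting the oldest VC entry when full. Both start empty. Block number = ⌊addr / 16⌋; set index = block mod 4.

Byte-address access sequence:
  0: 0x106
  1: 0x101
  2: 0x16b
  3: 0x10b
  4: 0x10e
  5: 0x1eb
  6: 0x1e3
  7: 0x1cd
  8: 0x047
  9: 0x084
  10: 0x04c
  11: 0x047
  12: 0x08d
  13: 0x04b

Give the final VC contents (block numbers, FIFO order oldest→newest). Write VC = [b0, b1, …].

  [0] addr=0x106 blk=16 s=0: MISS | VC []
  [1] addr=0x101 blk=16 s=0: L1-HIT | VC []
  [2] addr=0x16b blk=22 s=2: MISS | VC []
  [3] addr=0x10b blk=16 s=0: L1-HIT | VC []
  [4] addr=0x10e blk=16 s=0: L1-HIT | VC []
  [5] addr=0x1eb blk=30 s=2: MISS | VC [22]
  [6] addr=0x1e3 blk=30 s=2: L1-HIT | VC [22]
  [7] addr=0x1cd blk=28 s=0: MISS | VC [22, 16]
  [8] addr=0x47 blk=4 s=0: MISS | VC [22, 16, 28]
  [9] addr=0x84 blk=8 s=0: MISS | VC [22, 16, 28, 4]
  [10] addr=0x4c blk=4 s=0: VC-HIT | VC [22, 16, 28, 8]
  [11] addr=0x47 blk=4 s=0: L1-HIT | VC [22, 16, 28, 8]
  [12] addr=0x8d blk=8 s=0: VC-HIT | VC [22, 16, 28, 4]
  [13] addr=0x4b blk=4 s=0: VC-HIT | VC [22, 16, 28, 8]

VC = [22, 16, 28, 8]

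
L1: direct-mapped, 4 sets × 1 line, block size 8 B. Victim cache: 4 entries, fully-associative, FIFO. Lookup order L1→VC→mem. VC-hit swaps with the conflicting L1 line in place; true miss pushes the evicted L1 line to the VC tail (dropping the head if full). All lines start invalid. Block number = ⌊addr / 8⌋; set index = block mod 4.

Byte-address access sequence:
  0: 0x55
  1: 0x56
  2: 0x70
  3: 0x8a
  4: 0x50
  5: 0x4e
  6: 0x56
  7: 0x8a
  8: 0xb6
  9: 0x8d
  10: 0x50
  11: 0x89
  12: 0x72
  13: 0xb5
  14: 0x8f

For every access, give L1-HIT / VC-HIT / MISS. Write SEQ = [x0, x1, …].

SEQ = [MISS, L1-HIT, MISS, MISS, VC-HIT, MISS, L1-HIT, VC-HIT, MISS, L1-HIT, VC-HIT, L1-HIT, VC-HIT, VC-HIT, L1-HIT]

  [0] addr=0x55 blk=10 s=2: MISS | VC []
  [1] addr=0x56 blk=10 s=2: L1-HIT | VC []
  [2] addr=0x70 blk=14 s=2: MISS | VC [10]
  [3] addr=0x8a blk=17 s=1: MISS | VC [10]
  [4] addr=0x50 blk=10 s=2: VC-HIT | VC [14]
  [5] addr=0x4e blk=9 s=1: MISS | VC [14, 17]
  [6] addr=0x56 blk=10 s=2: L1-HIT | VC [14, 17]
  [7] addr=0x8a blk=17 s=1: VC-HIT | VC [14, 9]
  [8] addr=0xb6 blk=22 s=2: MISS | VC [14, 9, 10]
  [9] addr=0x8d blk=17 s=1: L1-HIT | VC [14, 9, 10]
  [10] addr=0x50 blk=10 s=2: VC-HIT | VC [14, 9, 22]
  [11] addr=0x89 blk=17 s=1: L1-HIT | VC [14, 9, 22]
  [12] addr=0x72 blk=14 s=2: VC-HIT | VC [10, 9, 22]
  [13] addr=0xb5 blk=22 s=2: VC-HIT | VC [10, 9, 14]
  [14] addr=0x8f blk=17 s=1: L1-HIT | VC [10, 9, 14]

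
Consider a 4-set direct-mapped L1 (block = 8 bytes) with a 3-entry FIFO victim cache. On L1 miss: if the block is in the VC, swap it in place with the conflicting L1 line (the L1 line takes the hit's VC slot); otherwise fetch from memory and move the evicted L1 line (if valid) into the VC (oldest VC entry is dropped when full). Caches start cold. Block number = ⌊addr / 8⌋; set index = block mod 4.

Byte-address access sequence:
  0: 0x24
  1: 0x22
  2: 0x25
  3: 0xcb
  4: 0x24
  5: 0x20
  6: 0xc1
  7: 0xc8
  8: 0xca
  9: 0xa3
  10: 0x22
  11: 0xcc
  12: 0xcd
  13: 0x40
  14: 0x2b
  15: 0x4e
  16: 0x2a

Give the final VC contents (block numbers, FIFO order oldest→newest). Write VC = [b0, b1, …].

VC = [4, 25, 9]

  [0] addr=0x24 blk=4 s=0: MISS | VC []
  [1] addr=0x22 blk=4 s=0: L1-HIT | VC []
  [2] addr=0x25 blk=4 s=0: L1-HIT | VC []
  [3] addr=0xcb blk=25 s=1: MISS | VC []
  [4] addr=0x24 blk=4 s=0: L1-HIT | VC []
  [5] addr=0x20 blk=4 s=0: L1-HIT | VC []
  [6] addr=0xc1 blk=24 s=0: MISS | VC [4]
  [7] addr=0xc8 blk=25 s=1: L1-HIT | VC [4]
  [8] addr=0xca blk=25 s=1: L1-HIT | VC [4]
  [9] addr=0xa3 blk=20 s=0: MISS | VC [4, 24]
  [10] addr=0x22 blk=4 s=0: VC-HIT | VC [20, 24]
  [11] addr=0xcc blk=25 s=1: L1-HIT | VC [20, 24]
  [12] addr=0xcd blk=25 s=1: L1-HIT | VC [20, 24]
  [13] addr=0x40 blk=8 s=0: MISS | VC [20, 24, 4]
  [14] addr=0x2b blk=5 s=1: MISS | VC [24, 4, 25]
  [15] addr=0x4e blk=9 s=1: MISS | VC [4, 25, 5]
  [16] addr=0x2a blk=5 s=1: VC-HIT | VC [4, 25, 9]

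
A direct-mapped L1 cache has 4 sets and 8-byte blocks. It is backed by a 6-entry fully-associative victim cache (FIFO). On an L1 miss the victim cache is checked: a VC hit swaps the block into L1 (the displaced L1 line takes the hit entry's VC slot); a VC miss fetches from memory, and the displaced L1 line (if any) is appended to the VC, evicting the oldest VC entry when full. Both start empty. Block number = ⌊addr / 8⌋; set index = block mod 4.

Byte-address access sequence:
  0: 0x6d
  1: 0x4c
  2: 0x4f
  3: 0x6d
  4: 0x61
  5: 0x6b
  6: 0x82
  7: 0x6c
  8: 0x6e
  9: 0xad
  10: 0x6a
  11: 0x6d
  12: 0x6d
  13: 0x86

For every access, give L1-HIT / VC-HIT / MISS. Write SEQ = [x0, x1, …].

  [0] addr=0x6d blk=13 s=1: MISS | VC []
  [1] addr=0x4c blk=9 s=1: MISS | VC [13]
  [2] addr=0x4f blk=9 s=1: L1-HIT | VC [13]
  [3] addr=0x6d blk=13 s=1: VC-HIT | VC [9]
  [4] addr=0x61 blk=12 s=0: MISS | VC [9]
  [5] addr=0x6b blk=13 s=1: L1-HIT | VC [9]
  [6] addr=0x82 blk=16 s=0: MISS | VC [9, 12]
  [7] addr=0x6c blk=13 s=1: L1-HIT | VC [9, 12]
  [8] addr=0x6e blk=13 s=1: L1-HIT | VC [9, 12]
  [9] addr=0xad blk=21 s=1: MISS | VC [9, 12, 13]
  [10] addr=0x6a blk=13 s=1: VC-HIT | VC [9, 12, 21]
  [11] addr=0x6d blk=13 s=1: L1-HIT | VC [9, 12, 21]
  [12] addr=0x6d blk=13 s=1: L1-HIT | VC [9, 12, 21]
  [13] addr=0x86 blk=16 s=0: L1-HIT | VC [9, 12, 21]

SEQ = [MISS, MISS, L1-HIT, VC-HIT, MISS, L1-HIT, MISS, L1-HIT, L1-HIT, MISS, VC-HIT, L1-HIT, L1-HIT, L1-HIT]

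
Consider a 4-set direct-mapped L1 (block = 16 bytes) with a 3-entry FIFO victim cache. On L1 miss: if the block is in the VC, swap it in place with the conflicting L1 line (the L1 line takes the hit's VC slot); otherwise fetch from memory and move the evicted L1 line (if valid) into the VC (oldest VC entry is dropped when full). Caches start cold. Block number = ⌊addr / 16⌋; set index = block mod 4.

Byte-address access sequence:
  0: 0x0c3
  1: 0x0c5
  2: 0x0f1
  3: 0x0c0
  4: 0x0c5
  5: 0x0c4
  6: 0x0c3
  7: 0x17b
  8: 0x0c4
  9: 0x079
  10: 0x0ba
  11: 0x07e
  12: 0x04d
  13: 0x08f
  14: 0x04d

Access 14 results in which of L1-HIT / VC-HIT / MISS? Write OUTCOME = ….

OUTCOME = VC-HIT

#0 0xc3→b12/s0 MISS; vc=[]
#1 0xc5→b12/s0 L1-HIT; vc=[]
#2 0xf1→b15/s3 MISS; vc=[]
#3 0xc0→b12/s0 L1-HIT; vc=[]
#4 0xc5→b12/s0 L1-HIT; vc=[]
#5 0xc4→b12/s0 L1-HIT; vc=[]
#6 0xc3→b12/s0 L1-HIT; vc=[]
#7 0x17b→b23/s3 MISS; vc=[15]
#8 0xc4→b12/s0 L1-HIT; vc=[15]
#9 0x79→b7/s3 MISS; vc=[15,23]
#10 0xba→b11/s3 MISS; vc=[15,23,7]
#11 0x7e→b7/s3 VC-HIT; vc=[15,23,11]
#12 0x4d→b4/s0 MISS; vc=[23,11,12]
#13 0x8f→b8/s0 MISS; vc=[11,12,4]
#14 0x4d→b4/s0 VC-HIT; vc=[11,12,8]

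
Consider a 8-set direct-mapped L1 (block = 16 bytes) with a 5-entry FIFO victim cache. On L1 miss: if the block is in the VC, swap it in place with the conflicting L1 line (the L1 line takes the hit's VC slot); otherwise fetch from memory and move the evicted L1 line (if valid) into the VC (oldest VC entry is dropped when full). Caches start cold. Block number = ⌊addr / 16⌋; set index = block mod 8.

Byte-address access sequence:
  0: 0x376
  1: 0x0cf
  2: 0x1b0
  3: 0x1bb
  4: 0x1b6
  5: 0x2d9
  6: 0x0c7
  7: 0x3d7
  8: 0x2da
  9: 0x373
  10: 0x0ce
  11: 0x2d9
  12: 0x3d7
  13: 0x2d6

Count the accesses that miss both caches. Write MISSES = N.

0: 0x376 (blk 55, set 7) → MISS  vc=[]
1: 0xcf (blk 12, set 4) → MISS  vc=[]
2: 0x1b0 (blk 27, set 3) → MISS  vc=[]
3: 0x1bb (blk 27, set 3) → L1-HIT  vc=[]
4: 0x1b6 (blk 27, set 3) → L1-HIT  vc=[]
5: 0x2d9 (blk 45, set 5) → MISS  vc=[]
6: 0xc7 (blk 12, set 4) → L1-HIT  vc=[]
7: 0x3d7 (blk 61, set 5) → MISS  vc=[45]
8: 0x2da (blk 45, set 5) → VC-HIT  vc=[61]
9: 0x373 (blk 55, set 7) → L1-HIT  vc=[61]
10: 0xce (blk 12, set 4) → L1-HIT  vc=[61]
11: 0x2d9 (blk 45, set 5) → L1-HIT  vc=[61]
12: 0x3d7 (blk 61, set 5) → VC-HIT  vc=[45]
13: 0x2d6 (blk 45, set 5) → VC-HIT  vc=[61]

MISSES = 5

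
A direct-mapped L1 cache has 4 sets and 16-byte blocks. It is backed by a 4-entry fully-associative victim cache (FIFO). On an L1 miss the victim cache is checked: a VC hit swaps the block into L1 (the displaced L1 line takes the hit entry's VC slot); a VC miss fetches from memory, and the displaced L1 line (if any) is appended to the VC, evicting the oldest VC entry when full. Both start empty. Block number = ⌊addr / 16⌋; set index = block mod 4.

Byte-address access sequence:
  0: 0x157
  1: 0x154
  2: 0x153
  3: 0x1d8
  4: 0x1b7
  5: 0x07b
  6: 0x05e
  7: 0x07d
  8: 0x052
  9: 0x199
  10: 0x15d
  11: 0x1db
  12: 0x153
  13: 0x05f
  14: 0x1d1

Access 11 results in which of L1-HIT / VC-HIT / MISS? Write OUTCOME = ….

#0 0x157→b21/s1 MISS; vc=[]
#1 0x154→b21/s1 L1-HIT; vc=[]
#2 0x153→b21/s1 L1-HIT; vc=[]
#3 0x1d8→b29/s1 MISS; vc=[21]
#4 0x1b7→b27/s3 MISS; vc=[21]
#5 0x7b→b7/s3 MISS; vc=[21,27]
#6 0x5e→b5/s1 MISS; vc=[21,27,29]
#7 0x7d→b7/s3 L1-HIT; vc=[21,27,29]
#8 0x52→b5/s1 L1-HIT; vc=[21,27,29]
#9 0x199→b25/s1 MISS; vc=[21,27,29,5]
#10 0x15d→b21/s1 VC-HIT; vc=[25,27,29,5]
#11 0x1db→b29/s1 VC-HIT; vc=[25,27,21,5]
#12 0x153→b21/s1 VC-HIT; vc=[25,27,29,5]
#13 0x5f→b5/s1 VC-HIT; vc=[25,27,29,21]
#14 0x1d1→b29/s1 VC-HIT; vc=[25,27,5,21]

OUTCOME = VC-HIT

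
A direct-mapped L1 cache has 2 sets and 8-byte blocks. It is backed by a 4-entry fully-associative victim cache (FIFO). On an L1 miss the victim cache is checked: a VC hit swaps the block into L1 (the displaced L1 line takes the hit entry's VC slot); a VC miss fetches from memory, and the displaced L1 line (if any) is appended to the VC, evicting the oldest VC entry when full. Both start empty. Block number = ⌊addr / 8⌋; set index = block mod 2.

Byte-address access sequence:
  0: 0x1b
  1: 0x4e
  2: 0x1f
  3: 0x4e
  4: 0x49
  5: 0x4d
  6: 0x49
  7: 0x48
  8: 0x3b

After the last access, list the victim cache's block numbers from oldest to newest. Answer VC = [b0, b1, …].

VC = [3, 9]

  [0] addr=0x1b blk=3 s=1: MISS | VC []
  [1] addr=0x4e blk=9 s=1: MISS | VC [3]
  [2] addr=0x1f blk=3 s=1: VC-HIT | VC [9]
  [3] addr=0x4e blk=9 s=1: VC-HIT | VC [3]
  [4] addr=0x49 blk=9 s=1: L1-HIT | VC [3]
  [5] addr=0x4d blk=9 s=1: L1-HIT | VC [3]
  [6] addr=0x49 blk=9 s=1: L1-HIT | VC [3]
  [7] addr=0x48 blk=9 s=1: L1-HIT | VC [3]
  [8] addr=0x3b blk=7 s=1: MISS | VC [3, 9]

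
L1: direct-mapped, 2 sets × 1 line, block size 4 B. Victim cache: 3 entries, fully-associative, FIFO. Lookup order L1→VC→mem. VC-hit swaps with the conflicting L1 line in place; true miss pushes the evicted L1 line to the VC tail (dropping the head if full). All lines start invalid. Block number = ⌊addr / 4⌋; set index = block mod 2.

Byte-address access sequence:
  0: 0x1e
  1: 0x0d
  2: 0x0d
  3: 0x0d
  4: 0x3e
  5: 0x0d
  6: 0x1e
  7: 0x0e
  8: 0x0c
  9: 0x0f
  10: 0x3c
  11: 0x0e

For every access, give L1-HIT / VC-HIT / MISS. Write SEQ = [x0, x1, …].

  [0] addr=0x1e blk=7 s=1: MISS | VC []
  [1] addr=0xd blk=3 s=1: MISS | VC [7]
  [2] addr=0xd blk=3 s=1: L1-HIT | VC [7]
  [3] addr=0xd blk=3 s=1: L1-HIT | VC [7]
  [4] addr=0x3e blk=15 s=1: MISS | VC [7, 3]
  [5] addr=0xd blk=3 s=1: VC-HIT | VC [7, 15]
  [6] addr=0x1e blk=7 s=1: VC-HIT | VC [3, 15]
  [7] addr=0xe blk=3 s=1: VC-HIT | VC [7, 15]
  [8] addr=0xc blk=3 s=1: L1-HIT | VC [7, 15]
  [9] addr=0xf blk=3 s=1: L1-HIT | VC [7, 15]
  [10] addr=0x3c blk=15 s=1: VC-HIT | VC [7, 3]
  [11] addr=0xe blk=3 s=1: VC-HIT | VC [7, 15]

SEQ = [MISS, MISS, L1-HIT, L1-HIT, MISS, VC-HIT, VC-HIT, VC-HIT, L1-HIT, L1-HIT, VC-HIT, VC-HIT]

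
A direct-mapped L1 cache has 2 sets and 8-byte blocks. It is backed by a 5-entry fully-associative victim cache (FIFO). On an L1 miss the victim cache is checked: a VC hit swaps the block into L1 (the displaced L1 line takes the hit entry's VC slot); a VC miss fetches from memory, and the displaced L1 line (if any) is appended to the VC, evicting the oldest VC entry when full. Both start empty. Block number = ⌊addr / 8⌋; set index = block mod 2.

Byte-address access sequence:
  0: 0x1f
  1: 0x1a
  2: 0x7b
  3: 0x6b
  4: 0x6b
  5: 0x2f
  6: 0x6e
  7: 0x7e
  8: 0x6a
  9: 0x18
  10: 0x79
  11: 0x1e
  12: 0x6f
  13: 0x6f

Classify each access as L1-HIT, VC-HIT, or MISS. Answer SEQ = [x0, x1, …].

SEQ = [MISS, L1-HIT, MISS, MISS, L1-HIT, MISS, VC-HIT, VC-HIT, VC-HIT, VC-HIT, VC-HIT, VC-HIT, VC-HIT, L1-HIT]

  [0] addr=0x1f blk=3 s=1: MISS | VC []
  [1] addr=0x1a blk=3 s=1: L1-HIT | VC []
  [2] addr=0x7b blk=15 s=1: MISS | VC [3]
  [3] addr=0x6b blk=13 s=1: MISS | VC [3, 15]
  [4] addr=0x6b blk=13 s=1: L1-HIT | VC [3, 15]
  [5] addr=0x2f blk=5 s=1: MISS | VC [3, 15, 13]
  [6] addr=0x6e blk=13 s=1: VC-HIT | VC [3, 15, 5]
  [7] addr=0x7e blk=15 s=1: VC-HIT | VC [3, 13, 5]
  [8] addr=0x6a blk=13 s=1: VC-HIT | VC [3, 15, 5]
  [9] addr=0x18 blk=3 s=1: VC-HIT | VC [13, 15, 5]
  [10] addr=0x79 blk=15 s=1: VC-HIT | VC [13, 3, 5]
  [11] addr=0x1e blk=3 s=1: VC-HIT | VC [13, 15, 5]
  [12] addr=0x6f blk=13 s=1: VC-HIT | VC [3, 15, 5]
  [13] addr=0x6f blk=13 s=1: L1-HIT | VC [3, 15, 5]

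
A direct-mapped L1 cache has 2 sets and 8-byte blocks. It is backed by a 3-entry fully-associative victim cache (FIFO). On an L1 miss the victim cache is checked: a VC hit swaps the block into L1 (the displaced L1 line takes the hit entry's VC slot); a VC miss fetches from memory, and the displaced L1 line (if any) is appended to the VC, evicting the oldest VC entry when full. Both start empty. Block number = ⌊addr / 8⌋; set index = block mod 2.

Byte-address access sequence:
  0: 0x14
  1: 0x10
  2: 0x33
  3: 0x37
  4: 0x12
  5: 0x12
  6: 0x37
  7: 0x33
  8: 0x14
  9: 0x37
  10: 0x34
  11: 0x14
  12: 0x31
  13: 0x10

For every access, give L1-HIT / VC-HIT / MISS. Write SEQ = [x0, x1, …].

SEQ = [MISS, L1-HIT, MISS, L1-HIT, VC-HIT, L1-HIT, VC-HIT, L1-HIT, VC-HIT, VC-HIT, L1-HIT, VC-HIT, VC-HIT, VC-HIT]

#0 0x14→b2/s0 MISS; vc=[]
#1 0x10→b2/s0 L1-HIT; vc=[]
#2 0x33→b6/s0 MISS; vc=[2]
#3 0x37→b6/s0 L1-HIT; vc=[2]
#4 0x12→b2/s0 VC-HIT; vc=[6]
#5 0x12→b2/s0 L1-HIT; vc=[6]
#6 0x37→b6/s0 VC-HIT; vc=[2]
#7 0x33→b6/s0 L1-HIT; vc=[2]
#8 0x14→b2/s0 VC-HIT; vc=[6]
#9 0x37→b6/s0 VC-HIT; vc=[2]
#10 0x34→b6/s0 L1-HIT; vc=[2]
#11 0x14→b2/s0 VC-HIT; vc=[6]
#12 0x31→b6/s0 VC-HIT; vc=[2]
#13 0x10→b2/s0 VC-HIT; vc=[6]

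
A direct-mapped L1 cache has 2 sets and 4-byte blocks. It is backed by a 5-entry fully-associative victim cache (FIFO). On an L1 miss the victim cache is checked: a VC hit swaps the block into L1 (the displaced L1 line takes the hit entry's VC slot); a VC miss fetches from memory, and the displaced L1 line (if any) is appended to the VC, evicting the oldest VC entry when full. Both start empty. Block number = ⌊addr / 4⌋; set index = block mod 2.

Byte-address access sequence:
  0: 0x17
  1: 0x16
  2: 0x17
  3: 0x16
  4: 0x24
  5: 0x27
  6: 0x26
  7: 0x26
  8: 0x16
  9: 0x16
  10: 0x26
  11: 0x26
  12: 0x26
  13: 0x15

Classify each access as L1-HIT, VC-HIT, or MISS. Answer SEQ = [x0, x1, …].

SEQ = [MISS, L1-HIT, L1-HIT, L1-HIT, MISS, L1-HIT, L1-HIT, L1-HIT, VC-HIT, L1-HIT, VC-HIT, L1-HIT, L1-HIT, VC-HIT]

0: 0x17 (blk 5, set 1) → MISS  vc=[]
1: 0x16 (blk 5, set 1) → L1-HIT  vc=[]
2: 0x17 (blk 5, set 1) → L1-HIT  vc=[]
3: 0x16 (blk 5, set 1) → L1-HIT  vc=[]
4: 0x24 (blk 9, set 1) → MISS  vc=[5]
5: 0x27 (blk 9, set 1) → L1-HIT  vc=[5]
6: 0x26 (blk 9, set 1) → L1-HIT  vc=[5]
7: 0x26 (blk 9, set 1) → L1-HIT  vc=[5]
8: 0x16 (blk 5, set 1) → VC-HIT  vc=[9]
9: 0x16 (blk 5, set 1) → L1-HIT  vc=[9]
10: 0x26 (blk 9, set 1) → VC-HIT  vc=[5]
11: 0x26 (blk 9, set 1) → L1-HIT  vc=[5]
12: 0x26 (blk 9, set 1) → L1-HIT  vc=[5]
13: 0x15 (blk 5, set 1) → VC-HIT  vc=[9]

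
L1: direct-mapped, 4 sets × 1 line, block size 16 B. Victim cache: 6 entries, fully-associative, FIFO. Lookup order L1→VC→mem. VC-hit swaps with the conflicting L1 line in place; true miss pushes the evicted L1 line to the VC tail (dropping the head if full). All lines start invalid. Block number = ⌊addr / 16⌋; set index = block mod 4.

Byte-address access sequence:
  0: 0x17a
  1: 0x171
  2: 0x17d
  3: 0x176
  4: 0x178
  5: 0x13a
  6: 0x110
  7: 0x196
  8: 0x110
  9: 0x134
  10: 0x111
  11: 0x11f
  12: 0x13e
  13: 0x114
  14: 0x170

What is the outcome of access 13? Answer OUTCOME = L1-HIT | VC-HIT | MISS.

OUTCOME = L1-HIT

0: 0x17a (blk 23, set 3) → MISS  vc=[]
1: 0x171 (blk 23, set 3) → L1-HIT  vc=[]
2: 0x17d (blk 23, set 3) → L1-HIT  vc=[]
3: 0x176 (blk 23, set 3) → L1-HIT  vc=[]
4: 0x178 (blk 23, set 3) → L1-HIT  vc=[]
5: 0x13a (blk 19, set 3) → MISS  vc=[23]
6: 0x110 (blk 17, set 1) → MISS  vc=[23]
7: 0x196 (blk 25, set 1) → MISS  vc=[23, 17]
8: 0x110 (blk 17, set 1) → VC-HIT  vc=[23, 25]
9: 0x134 (blk 19, set 3) → L1-HIT  vc=[23, 25]
10: 0x111 (blk 17, set 1) → L1-HIT  vc=[23, 25]
11: 0x11f (blk 17, set 1) → L1-HIT  vc=[23, 25]
12: 0x13e (blk 19, set 3) → L1-HIT  vc=[23, 25]
13: 0x114 (blk 17, set 1) → L1-HIT  vc=[23, 25]
14: 0x170 (blk 23, set 3) → VC-HIT  vc=[19, 25]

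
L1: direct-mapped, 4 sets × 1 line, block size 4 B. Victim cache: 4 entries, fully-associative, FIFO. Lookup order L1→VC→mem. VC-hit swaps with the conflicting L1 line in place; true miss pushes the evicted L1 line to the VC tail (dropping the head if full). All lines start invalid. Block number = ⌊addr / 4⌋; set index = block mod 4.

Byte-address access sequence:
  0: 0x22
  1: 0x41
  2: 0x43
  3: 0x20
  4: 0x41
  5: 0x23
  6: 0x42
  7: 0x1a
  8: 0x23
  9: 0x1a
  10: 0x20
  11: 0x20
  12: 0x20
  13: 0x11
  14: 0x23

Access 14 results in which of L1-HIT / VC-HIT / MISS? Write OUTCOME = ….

OUTCOME = VC-HIT

0: 0x22 (blk 8, set 0) → MISS  vc=[]
1: 0x41 (blk 16, set 0) → MISS  vc=[8]
2: 0x43 (blk 16, set 0) → L1-HIT  vc=[8]
3: 0x20 (blk 8, set 0) → VC-HIT  vc=[16]
4: 0x41 (blk 16, set 0) → VC-HIT  vc=[8]
5: 0x23 (blk 8, set 0) → VC-HIT  vc=[16]
6: 0x42 (blk 16, set 0) → VC-HIT  vc=[8]
7: 0x1a (blk 6, set 2) → MISS  vc=[8]
8: 0x23 (blk 8, set 0) → VC-HIT  vc=[16]
9: 0x1a (blk 6, set 2) → L1-HIT  vc=[16]
10: 0x20 (blk 8, set 0) → L1-HIT  vc=[16]
11: 0x20 (blk 8, set 0) → L1-HIT  vc=[16]
12: 0x20 (blk 8, set 0) → L1-HIT  vc=[16]
13: 0x11 (blk 4, set 0) → MISS  vc=[16, 8]
14: 0x23 (blk 8, set 0) → VC-HIT  vc=[16, 4]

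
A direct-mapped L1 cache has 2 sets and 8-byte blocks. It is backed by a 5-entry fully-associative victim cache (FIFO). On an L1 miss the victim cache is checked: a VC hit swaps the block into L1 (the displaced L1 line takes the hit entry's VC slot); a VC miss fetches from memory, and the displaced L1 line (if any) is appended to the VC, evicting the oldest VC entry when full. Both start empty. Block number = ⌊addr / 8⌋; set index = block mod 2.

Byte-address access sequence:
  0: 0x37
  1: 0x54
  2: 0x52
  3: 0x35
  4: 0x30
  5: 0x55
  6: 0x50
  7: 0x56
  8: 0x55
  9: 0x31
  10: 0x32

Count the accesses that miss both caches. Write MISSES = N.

0: 0x37 (blk 6, set 0) → MISS  vc=[]
1: 0x54 (blk 10, set 0) → MISS  vc=[6]
2: 0x52 (blk 10, set 0) → L1-HIT  vc=[6]
3: 0x35 (blk 6, set 0) → VC-HIT  vc=[10]
4: 0x30 (blk 6, set 0) → L1-HIT  vc=[10]
5: 0x55 (blk 10, set 0) → VC-HIT  vc=[6]
6: 0x50 (blk 10, set 0) → L1-HIT  vc=[6]
7: 0x56 (blk 10, set 0) → L1-HIT  vc=[6]
8: 0x55 (blk 10, set 0) → L1-HIT  vc=[6]
9: 0x31 (blk 6, set 0) → VC-HIT  vc=[10]
10: 0x32 (blk 6, set 0) → L1-HIT  vc=[10]

MISSES = 2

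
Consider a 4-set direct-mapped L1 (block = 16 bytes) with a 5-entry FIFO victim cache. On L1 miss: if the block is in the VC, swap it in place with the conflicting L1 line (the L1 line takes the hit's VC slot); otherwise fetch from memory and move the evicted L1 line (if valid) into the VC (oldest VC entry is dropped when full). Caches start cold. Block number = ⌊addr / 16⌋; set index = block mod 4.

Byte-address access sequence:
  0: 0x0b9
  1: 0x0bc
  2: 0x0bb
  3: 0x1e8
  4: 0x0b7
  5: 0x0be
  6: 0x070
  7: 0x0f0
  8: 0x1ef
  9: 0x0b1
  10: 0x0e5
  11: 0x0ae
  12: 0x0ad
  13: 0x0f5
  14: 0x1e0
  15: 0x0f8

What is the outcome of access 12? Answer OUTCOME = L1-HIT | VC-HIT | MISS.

#0 0xb9→b11/s3 MISS; vc=[]
#1 0xbc→b11/s3 L1-HIT; vc=[]
#2 0xbb→b11/s3 L1-HIT; vc=[]
#3 0x1e8→b30/s2 MISS; vc=[]
#4 0xb7→b11/s3 L1-HIT; vc=[]
#5 0xbe→b11/s3 L1-HIT; vc=[]
#6 0x70→b7/s3 MISS; vc=[11]
#7 0xf0→b15/s3 MISS; vc=[11,7]
#8 0x1ef→b30/s2 L1-HIT; vc=[11,7]
#9 0xb1→b11/s3 VC-HIT; vc=[15,7]
#10 0xe5→b14/s2 MISS; vc=[15,7,30]
#11 0xae→b10/s2 MISS; vc=[15,7,30,14]
#12 0xad→b10/s2 L1-HIT; vc=[15,7,30,14]
#13 0xf5→b15/s3 VC-HIT; vc=[11,7,30,14]
#14 0x1e0→b30/s2 VC-HIT; vc=[11,7,10,14]
#15 0xf8→b15/s3 L1-HIT; vc=[11,7,10,14]

OUTCOME = L1-HIT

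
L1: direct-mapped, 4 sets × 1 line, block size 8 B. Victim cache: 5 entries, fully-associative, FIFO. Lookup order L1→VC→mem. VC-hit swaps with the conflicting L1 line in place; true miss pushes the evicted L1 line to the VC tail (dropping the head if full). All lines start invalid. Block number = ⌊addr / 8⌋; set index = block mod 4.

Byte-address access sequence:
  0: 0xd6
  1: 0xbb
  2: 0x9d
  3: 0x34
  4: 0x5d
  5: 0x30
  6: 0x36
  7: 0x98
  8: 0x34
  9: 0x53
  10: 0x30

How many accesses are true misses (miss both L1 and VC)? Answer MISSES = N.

#0 0xd6→b26/s2 MISS; vc=[]
#1 0xbb→b23/s3 MISS; vc=[]
#2 0x9d→b19/s3 MISS; vc=[23]
#3 0x34→b6/s2 MISS; vc=[23,26]
#4 0x5d→b11/s3 MISS; vc=[23,26,19]
#5 0x30→b6/s2 L1-HIT; vc=[23,26,19]
#6 0x36→b6/s2 L1-HIT; vc=[23,26,19]
#7 0x98→b19/s3 VC-HIT; vc=[23,26,11]
#8 0x34→b6/s2 L1-HIT; vc=[23,26,11]
#9 0x53→b10/s2 MISS; vc=[23,26,11,6]
#10 0x30→b6/s2 VC-HIT; vc=[23,26,11,10]

MISSES = 6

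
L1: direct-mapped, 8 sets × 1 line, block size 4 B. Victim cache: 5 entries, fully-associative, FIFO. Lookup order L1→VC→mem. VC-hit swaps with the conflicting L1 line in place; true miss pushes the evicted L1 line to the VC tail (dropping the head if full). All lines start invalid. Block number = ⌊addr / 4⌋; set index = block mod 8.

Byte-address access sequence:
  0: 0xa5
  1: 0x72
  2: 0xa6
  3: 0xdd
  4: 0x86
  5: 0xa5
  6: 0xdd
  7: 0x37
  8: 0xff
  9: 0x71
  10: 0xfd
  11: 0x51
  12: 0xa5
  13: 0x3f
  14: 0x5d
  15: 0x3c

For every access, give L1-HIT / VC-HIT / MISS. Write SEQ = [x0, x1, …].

SEQ = [MISS, MISS, L1-HIT, MISS, MISS, VC-HIT, L1-HIT, MISS, MISS, L1-HIT, L1-HIT, MISS, L1-HIT, MISS, MISS, VC-HIT]

0: 0xa5 (blk 41, set 1) → MISS  vc=[]
1: 0x72 (blk 28, set 4) → MISS  vc=[]
2: 0xa6 (blk 41, set 1) → L1-HIT  vc=[]
3: 0xdd (blk 55, set 7) → MISS  vc=[]
4: 0x86 (blk 33, set 1) → MISS  vc=[41]
5: 0xa5 (blk 41, set 1) → VC-HIT  vc=[33]
6: 0xdd (blk 55, set 7) → L1-HIT  vc=[33]
7: 0x37 (blk 13, set 5) → MISS  vc=[33]
8: 0xff (blk 63, set 7) → MISS  vc=[33, 55]
9: 0x71 (blk 28, set 4) → L1-HIT  vc=[33, 55]
10: 0xfd (blk 63, set 7) → L1-HIT  vc=[33, 55]
11: 0x51 (blk 20, set 4) → MISS  vc=[33, 55, 28]
12: 0xa5 (blk 41, set 1) → L1-HIT  vc=[33, 55, 28]
13: 0x3f (blk 15, set 7) → MISS  vc=[33, 55, 28, 63]
14: 0x5d (blk 23, set 7) → MISS  vc=[33, 55, 28, 63, 15]
15: 0x3c (blk 15, set 7) → VC-HIT  vc=[33, 55, 28, 63, 23]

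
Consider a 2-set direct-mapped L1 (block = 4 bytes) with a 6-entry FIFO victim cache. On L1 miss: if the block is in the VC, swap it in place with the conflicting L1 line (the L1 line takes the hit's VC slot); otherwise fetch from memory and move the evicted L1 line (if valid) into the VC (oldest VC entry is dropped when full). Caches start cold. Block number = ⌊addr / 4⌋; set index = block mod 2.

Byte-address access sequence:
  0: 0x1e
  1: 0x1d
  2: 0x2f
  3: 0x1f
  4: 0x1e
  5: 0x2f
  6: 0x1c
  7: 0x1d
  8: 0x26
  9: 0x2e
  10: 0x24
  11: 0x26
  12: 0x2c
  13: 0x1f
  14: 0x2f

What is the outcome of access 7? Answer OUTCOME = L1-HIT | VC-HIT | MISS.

OUTCOME = L1-HIT

  [0] addr=0x1e blk=7 s=1: MISS | VC []
  [1] addr=0x1d blk=7 s=1: L1-HIT | VC []
  [2] addr=0x2f blk=11 s=1: MISS | VC [7]
  [3] addr=0x1f blk=7 s=1: VC-HIT | VC [11]
  [4] addr=0x1e blk=7 s=1: L1-HIT | VC [11]
  [5] addr=0x2f blk=11 s=1: VC-HIT | VC [7]
  [6] addr=0x1c blk=7 s=1: VC-HIT | VC [11]
  [7] addr=0x1d blk=7 s=1: L1-HIT | VC [11]
  [8] addr=0x26 blk=9 s=1: MISS | VC [11, 7]
  [9] addr=0x2e blk=11 s=1: VC-HIT | VC [9, 7]
  [10] addr=0x24 blk=9 s=1: VC-HIT | VC [11, 7]
  [11] addr=0x26 blk=9 s=1: L1-HIT | VC [11, 7]
  [12] addr=0x2c blk=11 s=1: VC-HIT | VC [9, 7]
  [13] addr=0x1f blk=7 s=1: VC-HIT | VC [9, 11]
  [14] addr=0x2f blk=11 s=1: VC-HIT | VC [9, 7]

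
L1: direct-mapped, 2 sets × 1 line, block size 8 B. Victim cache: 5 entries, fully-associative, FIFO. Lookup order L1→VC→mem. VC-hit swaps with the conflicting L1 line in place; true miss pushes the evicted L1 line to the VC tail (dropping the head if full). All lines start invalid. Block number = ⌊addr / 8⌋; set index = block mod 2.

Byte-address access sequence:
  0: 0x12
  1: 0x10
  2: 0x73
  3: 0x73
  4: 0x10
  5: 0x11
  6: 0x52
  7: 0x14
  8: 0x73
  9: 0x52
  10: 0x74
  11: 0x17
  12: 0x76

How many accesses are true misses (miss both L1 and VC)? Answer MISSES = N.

MISSES = 3

  [0] addr=0x12 blk=2 s=0: MISS | VC []
  [1] addr=0x10 blk=2 s=0: L1-HIT | VC []
  [2] addr=0x73 blk=14 s=0: MISS | VC [2]
  [3] addr=0x73 blk=14 s=0: L1-HIT | VC [2]
  [4] addr=0x10 blk=2 s=0: VC-HIT | VC [14]
  [5] addr=0x11 blk=2 s=0: L1-HIT | VC [14]
  [6] addr=0x52 blk=10 s=0: MISS | VC [14, 2]
  [7] addr=0x14 blk=2 s=0: VC-HIT | VC [14, 10]
  [8] addr=0x73 blk=14 s=0: VC-HIT | VC [2, 10]
  [9] addr=0x52 blk=10 s=0: VC-HIT | VC [2, 14]
  [10] addr=0x74 blk=14 s=0: VC-HIT | VC [2, 10]
  [11] addr=0x17 blk=2 s=0: VC-HIT | VC [14, 10]
  [12] addr=0x76 blk=14 s=0: VC-HIT | VC [2, 10]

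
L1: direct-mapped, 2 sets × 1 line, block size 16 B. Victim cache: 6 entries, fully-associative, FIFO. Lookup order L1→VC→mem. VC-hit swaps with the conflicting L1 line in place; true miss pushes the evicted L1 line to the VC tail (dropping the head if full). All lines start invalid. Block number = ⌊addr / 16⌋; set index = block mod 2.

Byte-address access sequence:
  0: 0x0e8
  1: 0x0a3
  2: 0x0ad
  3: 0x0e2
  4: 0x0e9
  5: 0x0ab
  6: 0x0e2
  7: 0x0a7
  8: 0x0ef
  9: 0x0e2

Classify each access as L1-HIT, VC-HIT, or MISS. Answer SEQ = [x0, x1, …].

SEQ = [MISS, MISS, L1-HIT, VC-HIT, L1-HIT, VC-HIT, VC-HIT, VC-HIT, VC-HIT, L1-HIT]

#0 0xe8→b14/s0 MISS; vc=[]
#1 0xa3→b10/s0 MISS; vc=[14]
#2 0xad→b10/s0 L1-HIT; vc=[14]
#3 0xe2→b14/s0 VC-HIT; vc=[10]
#4 0xe9→b14/s0 L1-HIT; vc=[10]
#5 0xab→b10/s0 VC-HIT; vc=[14]
#6 0xe2→b14/s0 VC-HIT; vc=[10]
#7 0xa7→b10/s0 VC-HIT; vc=[14]
#8 0xef→b14/s0 VC-HIT; vc=[10]
#9 0xe2→b14/s0 L1-HIT; vc=[10]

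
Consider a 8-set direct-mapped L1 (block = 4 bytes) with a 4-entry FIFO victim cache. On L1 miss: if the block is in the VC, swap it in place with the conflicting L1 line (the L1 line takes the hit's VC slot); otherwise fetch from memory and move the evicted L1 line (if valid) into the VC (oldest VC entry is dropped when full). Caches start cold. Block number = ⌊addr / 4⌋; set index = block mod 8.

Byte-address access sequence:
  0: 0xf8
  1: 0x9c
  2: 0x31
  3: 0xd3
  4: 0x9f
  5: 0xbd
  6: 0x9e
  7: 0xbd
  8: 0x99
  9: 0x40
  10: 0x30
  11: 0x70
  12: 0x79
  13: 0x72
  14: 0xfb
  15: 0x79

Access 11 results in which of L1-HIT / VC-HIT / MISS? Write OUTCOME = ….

  [0] addr=0xf8 blk=62 s=6: MISS | VC []
  [1] addr=0x9c blk=39 s=7: MISS | VC []
  [2] addr=0x31 blk=12 s=4: MISS | VC []
  [3] addr=0xd3 blk=52 s=4: MISS | VC [12]
  [4] addr=0x9f blk=39 s=7: L1-HIT | VC [12]
  [5] addr=0xbd blk=47 s=7: MISS | VC [12, 39]
  [6] addr=0x9e blk=39 s=7: VC-HIT | VC [12, 47]
  [7] addr=0xbd blk=47 s=7: VC-HIT | VC [12, 39]
  [8] addr=0x99 blk=38 s=6: MISS | VC [12, 39, 62]
  [9] addr=0x40 blk=16 s=0: MISS | VC [12, 39, 62]
  [10] addr=0x30 blk=12 s=4: VC-HIT | VC [52, 39, 62]
  [11] addr=0x70 blk=28 s=4: MISS | VC [52, 39, 62, 12]
  [12] addr=0x79 blk=30 s=6: MISS | VC [39, 62, 12, 38]
  [13] addr=0x72 blk=28 s=4: L1-HIT | VC [39, 62, 12, 38]
  [14] addr=0xfb blk=62 s=6: VC-HIT | VC [39, 30, 12, 38]
  [15] addr=0x79 blk=30 s=6: VC-HIT | VC [39, 62, 12, 38]

OUTCOME = MISS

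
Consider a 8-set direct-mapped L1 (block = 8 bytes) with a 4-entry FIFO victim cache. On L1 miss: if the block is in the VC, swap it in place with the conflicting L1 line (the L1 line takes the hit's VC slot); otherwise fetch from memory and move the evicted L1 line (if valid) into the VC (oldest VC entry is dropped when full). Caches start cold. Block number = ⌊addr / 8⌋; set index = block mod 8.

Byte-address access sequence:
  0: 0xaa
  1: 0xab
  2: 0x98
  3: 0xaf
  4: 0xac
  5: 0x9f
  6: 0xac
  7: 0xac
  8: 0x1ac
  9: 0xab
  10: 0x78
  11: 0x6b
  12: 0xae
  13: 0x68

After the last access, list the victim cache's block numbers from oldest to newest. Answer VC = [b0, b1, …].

  [0] addr=0xaa blk=21 s=5: MISS | VC []
  [1] addr=0xab blk=21 s=5: L1-HIT | VC []
  [2] addr=0x98 blk=19 s=3: MISS | VC []
  [3] addr=0xaf blk=21 s=5: L1-HIT | VC []
  [4] addr=0xac blk=21 s=5: L1-HIT | VC []
  [5] addr=0x9f blk=19 s=3: L1-HIT | VC []
  [6] addr=0xac blk=21 s=5: L1-HIT | VC []
  [7] addr=0xac blk=21 s=5: L1-HIT | VC []
  [8] addr=0x1ac blk=53 s=5: MISS | VC [21]
  [9] addr=0xab blk=21 s=5: VC-HIT | VC [53]
  [10] addr=0x78 blk=15 s=7: MISS | VC [53]
  [11] addr=0x6b blk=13 s=5: MISS | VC [53, 21]
  [12] addr=0xae blk=21 s=5: VC-HIT | VC [53, 13]
  [13] addr=0x68 blk=13 s=5: VC-HIT | VC [53, 21]

VC = [53, 21]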